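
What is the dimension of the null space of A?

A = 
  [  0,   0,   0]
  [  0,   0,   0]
nullity(A) = 3

Row reduce:
(no row operations needed)
REF = 
  [  0,   0,   0]
  [  0,   0,   0]
Pivot columns: none → 0 pivots.
rank(A) = 0, so nullity(A) = 3 - 0 = 3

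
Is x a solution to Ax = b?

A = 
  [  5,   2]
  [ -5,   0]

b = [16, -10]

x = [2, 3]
Yes

Ax = [16, -10] = b ✓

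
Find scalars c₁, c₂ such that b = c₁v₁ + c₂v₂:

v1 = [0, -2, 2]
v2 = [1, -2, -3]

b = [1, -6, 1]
c1 = 2, c2 = 1

b = 2·v1 + 1·v2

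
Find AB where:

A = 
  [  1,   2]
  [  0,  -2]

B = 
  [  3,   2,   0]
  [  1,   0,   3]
A is 2×2 and B is 2×3, so AB is 2×3. Each entry is (row of A)·(column of B):
AB[1,1] = (1)(3) + (2)(1) = 5
AB[1,2] = (1)(2) + (2)(0) = 2
AB[1,3] = (1)(0) + (2)(3) = 6
AB[2,1] = (0)(3) + (-2)(1) = -2
AB[2,2] = (0)(2) + (-2)(0) = 0
AB[2,3] = (0)(0) + (-2)(3) = -6

AB = 
  [  5,   2,   6]
  [ -2,   0,  -6]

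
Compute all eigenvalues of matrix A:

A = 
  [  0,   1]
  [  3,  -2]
λ = 1, -3

tr(A) = -2, det(A) = -3
Characteristic polynomial: λ² - tr(A)λ + det(A) = λ² + 2λ - 3
λ² + 2λ - 3 = (λ + 3)(λ - 1)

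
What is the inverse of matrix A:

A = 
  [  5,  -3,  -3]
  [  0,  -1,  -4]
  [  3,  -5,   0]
det(A) = (5)·((-1)(0) - (-4)(-5)) - (-3)·((0)(0) - (-4)(3)) + (-3)·((0)(-5) - (-1)(3))
  = (5)(-20) - (-3)(12) + (-3)(3)
  = -73
det(A) = -73 ≠ 0, so A is invertible.

Cofactors Cᵢⱼ = (-1)ⁱ⁺ʲ·Mᵢⱼ:
C = 
  [-20, -12,   3]
  [ 15,   9,  16]
  [  9,  20,  -5]

adj(A) = Cᵀ:
adj(A) = 
  [-20,  15,   9]
  [-12,   9,  20]
  [  3,  16,  -5]

A⁻¹ = (-1/73) · adj(A):
A⁻¹ = 
  [ 20/73, -15/73,  -9/73]
  [ 12/73,  -9/73, -20/73]
  [ -3/73, -16/73,   5/73]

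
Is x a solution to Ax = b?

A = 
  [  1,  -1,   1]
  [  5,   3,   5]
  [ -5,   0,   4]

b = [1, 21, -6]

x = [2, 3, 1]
No

Ax = [0, 24, -6] ≠ b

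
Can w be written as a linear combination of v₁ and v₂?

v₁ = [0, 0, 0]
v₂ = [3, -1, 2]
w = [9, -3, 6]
Yes

Form the augmented matrix and row-reduce:
[v₁|v₂|w] = 
  [  0,   3,   9]
  [  0,  -1,  -3]
  [  0,   2,   6]
R2 → R2 + (1/3)·R1
R3 → R3 - (2/3)·R1
REF = 
  [  0,   3,   9]
  [  0,   0,   0]
  [  0,   0,   0]

No row of the form [0 0 | nonzero], so the system is consistent. Back-substitution gives c₁ = 0, c₂ = 3: w = (0)·v₁ + (3)·v₂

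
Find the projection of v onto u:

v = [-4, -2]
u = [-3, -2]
proj_u(v) = [-48/13, -32/13]

v·u = (-4)(-3) + (-2)(-2) = 16
u·u = (-3)² + (-2)² = 13
proj_u(v) = (v·u / u·u) × u = (16/13) × u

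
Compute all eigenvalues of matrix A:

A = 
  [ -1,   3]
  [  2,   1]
tr(A) = 0, det(A) = -7
Characteristic polynomial: λ² - tr(A)λ + det(A) = λ² - 7
λ² - 7 = 0  ⇒  λ = (0 ± √((0)² - 4·(-7)))/2 = (0 ± √(28))/2
  = √7,  -√7

λ = √7, -√7  (≈ 2.646, -2.646)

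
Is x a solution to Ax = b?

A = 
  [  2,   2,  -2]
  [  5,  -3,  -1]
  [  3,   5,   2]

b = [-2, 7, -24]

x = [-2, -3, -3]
No

Ax = [-4, 2, -27] ≠ b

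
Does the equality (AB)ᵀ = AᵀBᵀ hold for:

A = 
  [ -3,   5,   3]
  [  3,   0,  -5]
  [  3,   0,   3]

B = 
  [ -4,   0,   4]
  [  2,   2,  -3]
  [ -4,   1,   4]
No

(AB)ᵀ = 
  [ 10,   8, -24]
  [ 13,  -5,   3]
  [-15,  -8,  24]

AᵀBᵀ = 
  [ 24,  -9,  27]
  [-20,  10, -20]
  [  0, -13,  -5]

The two matrices differ, so (AB)ᵀ ≠ AᵀBᵀ in general. The correct identity is (AB)ᵀ = BᵀAᵀ.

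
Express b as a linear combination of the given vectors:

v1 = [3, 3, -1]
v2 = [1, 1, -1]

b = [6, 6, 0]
c1 = 3, c2 = -3

b = 3·v1 + -3·v2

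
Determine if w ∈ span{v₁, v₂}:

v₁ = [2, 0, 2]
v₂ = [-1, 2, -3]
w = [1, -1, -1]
No

Form the augmented matrix and row-reduce:
[v₁|v₂|w] = 
  [  2,  -1,   1]
  [  0,   2,  -1]
  [  2,  -3,  -1]
R3 → R3 - (1)·R1
R3 → R3 + (1)·R2
REF = 
  [  2,  -1,   1]
  [  0,   2,  -1]
  [  0,   0,  -3]

Row 3 reads [0 0 | -3], i.e. 0 = -3, so the system is inconsistent and w ∉ span{v₁, v₂}.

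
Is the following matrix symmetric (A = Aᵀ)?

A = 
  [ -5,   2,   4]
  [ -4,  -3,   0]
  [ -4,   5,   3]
No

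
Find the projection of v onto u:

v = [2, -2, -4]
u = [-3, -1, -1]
proj_u(v) = [0, 0, 0]

v·u = (2)(-3) + (-2)(-1) + (-4)(-1) = 0
u·u = (-3)² + (-1)² + (-1)² = 11
proj_u(v) = (v·u / u·u) × u = (0/11) × u = (0) × u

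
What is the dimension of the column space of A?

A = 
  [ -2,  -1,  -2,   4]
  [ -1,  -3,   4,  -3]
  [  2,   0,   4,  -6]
dim(Col(A)) = 2

Row reduce:
R2 → R2 - (1/2)·R1
R3 → R3 + (1)·R1
R3 → R3 - (2/5)·R2
REF = 
  [  -2,   -1,   -2,    4]
  [   0, -5/2,    5,   -5]
  [   0,    0,    0,    0]
Pivot columns: 1, 2 → 2 pivots.
dim(Col(A)) = number of pivot columns = 2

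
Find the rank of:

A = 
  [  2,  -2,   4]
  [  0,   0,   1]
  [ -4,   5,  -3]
rank(A) = 3

Row reduce:
R3 → R3 + (2)·R1
Swap R2 ↔ R3
REF = 
  [  2,  -2,   4]
  [  0,   1,   5]
  [  0,   0,   1]
Pivot columns: 1, 2, 3 → 3 pivots.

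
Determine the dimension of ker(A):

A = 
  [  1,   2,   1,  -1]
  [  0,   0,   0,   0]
nullity(A) = 3

Row reduce:
(no row operations needed)
REF = 
  [  1,   2,   1,  -1]
  [  0,   0,   0,   0]
Pivot columns: 1 → 1 pivot.
rank(A) = 1, so nullity(A) = 4 - 1 = 3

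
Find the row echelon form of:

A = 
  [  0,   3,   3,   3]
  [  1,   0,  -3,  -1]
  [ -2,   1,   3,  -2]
Row operations:
Swap R1 ↔ R2
R3 → R3 + (2)·R1
R3 → R3 - (1/3)·R2

Resulting echelon form:
REF = 
  [  1,   0,  -3,  -1]
  [  0,   3,   3,   3]
  [  0,   0,  -4,  -5]

Rank = 3 (number of non-zero pivot rows).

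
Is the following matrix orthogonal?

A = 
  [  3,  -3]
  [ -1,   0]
No

AᵀA = 
  [ 10,  -9]
  [ -9,   9]
≠ I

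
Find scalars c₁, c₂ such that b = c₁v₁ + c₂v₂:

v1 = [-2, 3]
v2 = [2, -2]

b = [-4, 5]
c1 = 1, c2 = -1

b = 1·v1 + -1·v2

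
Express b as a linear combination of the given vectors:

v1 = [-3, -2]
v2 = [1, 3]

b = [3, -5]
c1 = -2, c2 = -3

b = -2·v1 + -3·v2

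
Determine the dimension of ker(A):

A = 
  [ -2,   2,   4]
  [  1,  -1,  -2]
nullity(A) = 2

Row reduce:
R2 → R2 + (1/2)·R1
REF = 
  [ -2,   2,   4]
  [  0,   0,   0]
Pivot columns: 1 → 1 pivot.
rank(A) = 1, so nullity(A) = 3 - 1 = 2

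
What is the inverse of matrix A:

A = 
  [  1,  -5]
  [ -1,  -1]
det(A) = (1)(-1) - (-5)(-1) = -6
For a 2×2 matrix, A⁻¹ = (1/det(A)) · [[d, -b], [-c, a]]
    = (-1/6) · [[-1, 5], [1, 1]]

A⁻¹ = 
  [ 1/6, -5/6]
  [-1/6, -1/6]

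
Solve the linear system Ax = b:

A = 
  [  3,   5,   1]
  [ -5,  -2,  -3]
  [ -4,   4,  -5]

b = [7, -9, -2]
x = [3, 0, -2]

Row reduce the augmented matrix [A|b]:
R2 → R2 + (5/3)·R1
R3 → R3 + (4/3)·R1
R3 → R3 - (32/19)·R2
REF = 
  [     3,      5,      1,      7]
  [     0,   19/3,   -4/3,    8/3]
  [     0,      0, -27/19,  54/19]

Back-substitution:
x₃ = (54/19) / (-27/19) = -2
x₂ = (8/3 - (-4/3)(-2)) / (19/3) = 0
x₁ = (7 - (5)(0) - (1)(-2)) / 3 = 3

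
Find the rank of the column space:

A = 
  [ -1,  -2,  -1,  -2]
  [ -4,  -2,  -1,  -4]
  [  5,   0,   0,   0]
Row reduce:
R2 → R2 - (4)·R1
R3 → R3 + (5)·R1
R3 → R3 + (5/3)·R2
REF = 
  [   -1,    -2,    -1,    -2]
  [    0,     6,     3,     4]
  [    0,     0,     0, -10/3]
Pivot columns: 1, 2, 4 → 3 pivots.
dim(Col(A)) = number of pivot columns = 3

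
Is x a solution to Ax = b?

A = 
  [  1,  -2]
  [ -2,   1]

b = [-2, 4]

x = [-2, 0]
Yes

Ax = [-2, 4] = b ✓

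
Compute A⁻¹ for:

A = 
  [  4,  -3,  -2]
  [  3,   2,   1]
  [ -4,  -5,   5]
det(A) = (4)·((2)(5) - (1)(-5)) - (-3)·((3)(5) - (1)(-4)) + (-2)·((3)(-5) - (2)(-4))
  = (4)(15) - (-3)(19) + (-2)(-7)
  = 131
det(A) = 131 ≠ 0, so A is invertible.

Cofactors Cᵢⱼ = (-1)ⁱ⁺ʲ·Mᵢⱼ:
C = 
  [ 15, -19,  -7]
  [ 25,  12,  32]
  [  1, -10,  17]

adj(A) = Cᵀ:
adj(A) = 
  [ 15,  25,   1]
  [-19,  12, -10]
  [ -7,  32,  17]

A⁻¹ = (1/131) · adj(A):
A⁻¹ = 
  [ 15/131,  25/131,   1/131]
  [-19/131,  12/131, -10/131]
  [ -7/131,  32/131,  17/131]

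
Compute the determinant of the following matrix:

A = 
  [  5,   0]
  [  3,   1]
5

For a 2×2 matrix, det = ad - bc = (5)(1) - (0)(3) = 5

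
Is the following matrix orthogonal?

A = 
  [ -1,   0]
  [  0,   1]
Yes

AᵀA = 
  [  1,   0]
  [  0,   1]
= I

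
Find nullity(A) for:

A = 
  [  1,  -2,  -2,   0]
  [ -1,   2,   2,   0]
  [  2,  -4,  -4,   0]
nullity(A) = 3

Row reduce:
R2 → R2 + (1)·R1
R3 → R3 - (2)·R1
REF = 
  [  1,  -2,  -2,   0]
  [  0,   0,   0,   0]
  [  0,   0,   0,   0]
Pivot columns: 1 → 1 pivot.
rank(A) = 1, so nullity(A) = 4 - 1 = 3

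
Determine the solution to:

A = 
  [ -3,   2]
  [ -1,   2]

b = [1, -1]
x = [-1, -1]

Row reduce the augmented matrix [A|b]:
R2 → R2 - (1/3)·R1
REF = 
  [  -3,    2,    1]
  [   0,  4/3, -4/3]

Back-substitution:
x₂ = (-4/3) / (4/3) = -1
x₁ = (1 - (2)(-1)) / (-3) = -1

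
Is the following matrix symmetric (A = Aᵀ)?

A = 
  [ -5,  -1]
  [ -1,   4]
Yes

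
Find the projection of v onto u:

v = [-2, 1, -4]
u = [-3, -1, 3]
proj_u(v) = [21/19, 7/19, -21/19]

v·u = (-2)(-3) + (1)(-1) + (-4)(3) = -7
u·u = (-3)² + (-1)² + (3)² = 19
proj_u(v) = (v·u / u·u) × u = (-7/19) × u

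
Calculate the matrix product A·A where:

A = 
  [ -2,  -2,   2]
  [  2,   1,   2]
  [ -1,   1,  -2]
A² = A·A:
A²[1,1] = (-2)(-2) + (-2)(2) + (2)(-1) = -2
A²[1,2] = (-2)(-2) + (-2)(1) + (2)(1) = 4
A²[1,3] = (-2)(2) + (-2)(2) + (2)(-2) = -12
A²[2,1] = (2)(-2) + (1)(2) + (2)(-1) = -4
A²[2,2] = (2)(-2) + (1)(1) + (2)(1) = -1
A²[2,3] = (2)(2) + (1)(2) + (2)(-2) = 2
A²[3,1] = (-1)(-2) + (1)(2) + (-2)(-1) = 6
A²[3,2] = (-1)(-2) + (1)(1) + (-2)(1) = 1
A²[3,3] = (-1)(2) + (1)(2) + (-2)(-2) = 4
A² = 
  [ -2,   4, -12]
  [ -4,  -1,   2]
  [  6,   1,   4]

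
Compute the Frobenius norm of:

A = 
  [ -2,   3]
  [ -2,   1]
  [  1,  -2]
||A||_F = 4.796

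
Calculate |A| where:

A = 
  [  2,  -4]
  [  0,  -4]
For a 2×2 matrix, det = ad - bc = (2)(-4) - (-4)(0) = -8

det(A) = -8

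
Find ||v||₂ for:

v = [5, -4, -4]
7.55

||v||₂ = √((5)² + (-4)² + (-4)²) = √57 = 7.55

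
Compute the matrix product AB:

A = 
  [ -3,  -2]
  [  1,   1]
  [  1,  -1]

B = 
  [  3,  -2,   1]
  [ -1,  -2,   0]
A is 3×2 and B is 2×3, so AB is 3×3. Each entry is (row of A)·(column of B):
AB[1,1] = (-3)(3) + (-2)(-1) = -7
AB[1,2] = (-3)(-2) + (-2)(-2) = 10
AB[1,3] = (-3)(1) + (-2)(0) = -3
AB[2,1] = (1)(3) + (1)(-1) = 2
AB[2,2] = (1)(-2) + (1)(-2) = -4
AB[2,3] = (1)(1) + (1)(0) = 1
AB[3,1] = (1)(3) + (-1)(-1) = 4
AB[3,2] = (1)(-2) + (-1)(-2) = 0
AB[3,3] = (1)(1) + (-1)(0) = 1

AB = 
  [ -7,  10,  -3]
  [  2,  -4,   1]
  [  4,   0,   1]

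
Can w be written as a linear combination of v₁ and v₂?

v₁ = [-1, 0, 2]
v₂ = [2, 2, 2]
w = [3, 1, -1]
No

Form the augmented matrix and row-reduce:
[v₁|v₂|w] = 
  [ -1,   2,   3]
  [  0,   2,   1]
  [  2,   2,  -1]
R3 → R3 + (2)·R1
R3 → R3 - (3)·R2
REF = 
  [ -1,   2,   3]
  [  0,   2,   1]
  [  0,   0,   2]

Row 3 reads [0 0 | 2], i.e. 0 = 2, so the system is inconsistent and w ∉ span{v₁, v₂}.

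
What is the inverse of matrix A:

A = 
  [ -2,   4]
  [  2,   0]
det(A) = (-2)(0) - (4)(2) = -8
For a 2×2 matrix, A⁻¹ = (1/det(A)) · [[d, -b], [-c, a]]
    = (-1/8) · [[0, -4], [-2, -2]]

A⁻¹ = 
  [  0, 1/2]
  [1/4, 1/4]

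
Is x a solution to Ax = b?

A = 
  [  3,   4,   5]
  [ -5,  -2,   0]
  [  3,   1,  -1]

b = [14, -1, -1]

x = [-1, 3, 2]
No

Ax = [19, -1, -2] ≠ b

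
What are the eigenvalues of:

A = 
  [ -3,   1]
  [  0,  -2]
tr(A) = -5, det(A) = 6
Characteristic polynomial: λ² - tr(A)λ + det(A) = λ² + 5λ + 6
λ² + 5λ + 6 = (λ + 3)(λ + 2)

λ = -2, -3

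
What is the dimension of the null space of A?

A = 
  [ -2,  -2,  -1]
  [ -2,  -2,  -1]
nullity(A) = 2

Row reduce:
R2 → R2 - (1)·R1
REF = 
  [ -2,  -2,  -1]
  [  0,   0,   0]
Pivot columns: 1 → 1 pivot.
rank(A) = 1, so nullity(A) = 3 - 1 = 2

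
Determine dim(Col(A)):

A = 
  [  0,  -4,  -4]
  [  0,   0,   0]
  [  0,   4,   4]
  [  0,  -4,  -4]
Row reduce:
R3 → R3 + (1)·R1
R4 → R4 - (1)·R1
REF = 
  [  0,  -4,  -4]
  [  0,   0,   0]
  [  0,   0,   0]
  [  0,   0,   0]
Pivot columns: 2 → 1 pivot.
dim(Col(A)) = number of pivot columns = 1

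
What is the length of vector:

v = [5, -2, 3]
6.164

||v||₂ = √((5)² + (-2)² + (3)²) = √38 = 6.164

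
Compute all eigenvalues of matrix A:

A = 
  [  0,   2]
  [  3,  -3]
tr(A) = -3, det(A) = -6
Characteristic polynomial: λ² - tr(A)λ + det(A) = λ² + 3λ - 6
λ² + 3λ - 6 = 0  ⇒  λ = (-3 ± √((3)² - 4·(-6)))/2 = (-3 ± √(33))/2
  = (-3 + √33)/2,  (-3 - √33)/2

λ = (-3 + √33)/2, (-3 - √33)/2  (≈ 1.372, -4.372)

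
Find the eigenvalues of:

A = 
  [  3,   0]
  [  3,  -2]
λ = 3, -2

tr(A) = 1, det(A) = -6
Characteristic polynomial: λ² - tr(A)λ + det(A) = λ² - λ - 6
λ² - λ - 6 = (λ + 2)(λ - 3)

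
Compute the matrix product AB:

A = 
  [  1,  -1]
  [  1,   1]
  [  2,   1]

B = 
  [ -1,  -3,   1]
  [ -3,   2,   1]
AB = 
  [  2,  -5,   0]
  [ -4,  -1,   2]
  [ -5,  -4,   3]

A is 3×2 and B is 2×3, so AB is 3×3. Each entry is (row of A)·(column of B):
AB[1,1] = (1)(-1) + (-1)(-3) = 2
AB[1,2] = (1)(-3) + (-1)(2) = -5
AB[1,3] = (1)(1) + (-1)(1) = 0
AB[2,1] = (1)(-1) + (1)(-3) = -4
AB[2,2] = (1)(-3) + (1)(2) = -1
AB[2,3] = (1)(1) + (1)(1) = 2
AB[3,1] = (2)(-1) + (1)(-3) = -5
AB[3,2] = (2)(-3) + (1)(2) = -4
AB[3,3] = (2)(1) + (1)(1) = 3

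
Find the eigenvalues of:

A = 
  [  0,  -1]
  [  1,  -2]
λ = -1, -1

tr(A) = -2, det(A) = 1
Characteristic polynomial: λ² - tr(A)λ + det(A) = λ² + 2λ + 1
λ² + 2λ + 1 = (λ + 1)²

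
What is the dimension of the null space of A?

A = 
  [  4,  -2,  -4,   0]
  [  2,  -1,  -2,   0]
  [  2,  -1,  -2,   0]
nullity(A) = 3

Row reduce:
R2 → R2 - (1/2)·R1
R3 → R3 - (1/2)·R1
REF = 
  [  4,  -2,  -4,   0]
  [  0,   0,   0,   0]
  [  0,   0,   0,   0]
Pivot columns: 1 → 1 pivot.
rank(A) = 1, so nullity(A) = 4 - 1 = 3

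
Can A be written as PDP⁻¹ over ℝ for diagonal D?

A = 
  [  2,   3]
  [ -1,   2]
No

tr(A) = 4, det(A) = 7
Characteristic polynomial: λ² - tr(A)λ + det(A) = λ² - 4λ + 7
λ² - 4λ + 7 = 0  ⇒  λ = (4 ± √((-4)² - 4·(7)))/2 = (4 ± √(-12))/2
  = 2 + i√3,  2 - i√3
Eigenvalues: 2 + i√3, 2 - i√3  (≈ 2 + 1.732i, 2 - 1.732i)
Has complex eigenvalues (not diagonalizable over ℝ).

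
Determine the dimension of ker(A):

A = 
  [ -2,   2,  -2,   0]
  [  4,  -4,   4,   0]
nullity(A) = 3

Row reduce:
R2 → R2 + (2)·R1
REF = 
  [ -2,   2,  -2,   0]
  [  0,   0,   0,   0]
Pivot columns: 1 → 1 pivot.
rank(A) = 1, so nullity(A) = 4 - 1 = 3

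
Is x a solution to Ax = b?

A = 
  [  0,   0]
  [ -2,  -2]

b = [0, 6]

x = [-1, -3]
No

Ax = [0, 8] ≠ b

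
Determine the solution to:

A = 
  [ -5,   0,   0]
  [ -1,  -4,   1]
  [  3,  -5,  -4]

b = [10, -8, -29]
Row reduce the augmented matrix [A|b]:
R2 → R2 - (1/5)·R1
R3 → R3 + (3/5)·R1
R3 → R3 - (5/4)·R2
REF = 
  [   -5,     0,     0,    10]
  [    0,    -4,     1,   -10]
  [    0,     0, -21/4, -21/2]

Back-substitution:
x₃ = (-21/2) / (-21/4) = 2
x₂ = (-10 - (1)(2)) / (-4) = 3
x₁ = (10 - (0)(3) - (0)(2)) / (-5) = -2

x = [-2, 3, 2]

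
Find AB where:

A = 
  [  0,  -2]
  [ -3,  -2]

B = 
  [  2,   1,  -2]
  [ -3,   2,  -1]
AB = 
  [  6,  -4,   2]
  [  0,  -7,   8]

A is 2×2 and B is 2×3, so AB is 2×3. Each entry is (row of A)·(column of B):
AB[1,1] = (0)(2) + (-2)(-3) = 6
AB[1,2] = (0)(1) + (-2)(2) = -4
AB[1,3] = (0)(-2) + (-2)(-1) = 2
AB[2,1] = (-3)(2) + (-2)(-3) = 0
AB[2,2] = (-3)(1) + (-2)(2) = -7
AB[2,3] = (-3)(-2) + (-2)(-1) = 8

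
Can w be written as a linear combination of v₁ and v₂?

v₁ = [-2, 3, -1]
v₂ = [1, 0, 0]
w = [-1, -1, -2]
No

Form the augmented matrix and row-reduce:
[v₁|v₂|w] = 
  [ -2,   1,  -1]
  [  3,   0,  -1]
  [ -1,   0,  -2]
R2 → R2 + (3/2)·R1
R3 → R3 - (1/2)·R1
R3 → R3 + (1/3)·R2
REF = 
  [  -2,    1,   -1]
  [   0,  3/2, -5/2]
  [   0,    0, -7/3]

Row 3 reads [0 0 | -7/3], i.e. 0 = -7/3, so the system is inconsistent and w ∉ span{v₁, v₂}.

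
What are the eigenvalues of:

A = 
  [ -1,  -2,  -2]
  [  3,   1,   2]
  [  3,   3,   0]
λ = -2, 1 + 2i√2, 1 - 2i√2  (≈ -2, 1 + 2.828i, 1 - 2.828i)

Characteristic polynomial: det(λI - A) = λ³ + 5λ + 18
Testing integer divisors of the constant term: p(-2) = 0, so (λ + 2) is a factor:
p(λ) = (λ + 2)(λ² - 2λ + 9)
λ² - 2λ + 9 = 0  ⇒  λ = (2 ± √((-2)² - 4·(9)))/2 = (2 ± √(-32))/2
  = 1 + 2i√2,  1 - 2i√2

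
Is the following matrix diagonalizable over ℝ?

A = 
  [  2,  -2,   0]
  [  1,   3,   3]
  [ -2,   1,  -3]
Yes

Characteristic polynomial: det(λI - A) = λ³ - 2λ² - 10λ + 18
By the rational root theorem any rational root is an integer dividing 18; none of those is a root, so p(λ) has no rational roots and hence (being an irreducible cubic) no repeated roots.
Discriminant of the cubic: Δ = 2708
Δ > 0 ⇒ three distinct real eigenvalues: λ ≈ -3.1, 1.716, 3.383
Three distinct real eigenvalues, so A has 3 independent eigenvectors.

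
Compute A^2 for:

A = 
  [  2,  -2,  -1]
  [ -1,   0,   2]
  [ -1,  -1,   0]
A² = A·A:
A²[1,1] = (2)(2) + (-2)(-1) + (-1)(-1) = 7
A²[1,2] = (2)(-2) + (-2)(0) + (-1)(-1) = -3
A²[1,3] = (2)(-1) + (-2)(2) + (-1)(0) = -6
A²[2,1] = (-1)(2) + (0)(-1) + (2)(-1) = -4
A²[2,2] = (-1)(-2) + (0)(0) + (2)(-1) = 0
A²[2,3] = (-1)(-1) + (0)(2) + (2)(0) = 1
A²[3,1] = (-1)(2) + (-1)(-1) + (0)(-1) = -1
A²[3,2] = (-1)(-2) + (-1)(0) + (0)(-1) = 2
A²[3,3] = (-1)(-1) + (-1)(2) + (0)(0) = -1
A² = 
  [  7,  -3,  -6]
  [ -4,   0,   1]
  [ -1,   2,  -1]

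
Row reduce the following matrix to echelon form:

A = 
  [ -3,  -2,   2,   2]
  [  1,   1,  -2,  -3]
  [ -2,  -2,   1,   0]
Row operations:
R2 → R2 + (1/3)·R1
R3 → R3 - (2/3)·R1
R3 → R3 + (2)·R2

Resulting echelon form:
REF = 
  [  -3,   -2,    2,    2]
  [   0,  1/3, -4/3, -7/3]
  [   0,    0,   -3,   -6]

Rank = 3 (number of non-zero pivot rows).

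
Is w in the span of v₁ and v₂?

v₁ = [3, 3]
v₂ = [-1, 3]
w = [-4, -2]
Yes

Form the augmented matrix and row-reduce:
[v₁|v₂|w] = 
  [  3,  -1,  -4]
  [  3,   3,  -2]
R2 → R2 - (1)·R1
REF = 
  [  3,  -1,  -4]
  [  0,   4,   2]

No row of the form [0 0 | nonzero], so the system is consistent. Back-substitution gives c₁ = -7/6, c₂ = 1/2: w = (-7/6)·v₁ + (1/2)·v₂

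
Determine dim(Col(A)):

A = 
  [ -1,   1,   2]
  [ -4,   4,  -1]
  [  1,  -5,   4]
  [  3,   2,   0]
Row reduce:
R2 → R2 - (4)·R1
R3 → R3 + (1)·R1
R4 → R4 + (3)·R1
Swap R2 ↔ R3
R4 → R4 + (5/4)·R2
R4 → R4 + (3/2)·R3
REF = 
  [ -1,   1,   2]
  [  0,  -4,   6]
  [  0,   0,  -9]
  [  0,   0,   0]
Pivot columns: 1, 2, 3 → 3 pivots.
dim(Col(A)) = number of pivot columns = 3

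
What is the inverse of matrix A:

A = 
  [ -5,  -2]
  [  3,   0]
det(A) = (-5)(0) - (-2)(3) = 6
For a 2×2 matrix, A⁻¹ = (1/det(A)) · [[d, -b], [-c, a]]
    = (1/6) · [[0, 2], [-3, -5]]

A⁻¹ = 
  [   0,  1/3]
  [-1/2, -5/6]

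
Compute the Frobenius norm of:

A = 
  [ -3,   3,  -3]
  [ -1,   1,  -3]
||A||_F = 6.164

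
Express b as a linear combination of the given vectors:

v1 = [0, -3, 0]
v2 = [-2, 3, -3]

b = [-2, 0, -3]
c1 = 1, c2 = 1

b = 1·v1 + 1·v2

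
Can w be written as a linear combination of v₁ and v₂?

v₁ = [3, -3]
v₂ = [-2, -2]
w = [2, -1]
Yes

Form the augmented matrix and row-reduce:
[v₁|v₂|w] = 
  [  3,  -2,   2]
  [ -3,  -2,  -1]
R2 → R2 + (1)·R1
REF = 
  [  3,  -2,   2]
  [  0,  -4,   1]

No row of the form [0 0 | nonzero], so the system is consistent. Back-substitution gives c₁ = 1/2, c₂ = -1/4: w = (1/2)·v₁ + (-1/4)·v₂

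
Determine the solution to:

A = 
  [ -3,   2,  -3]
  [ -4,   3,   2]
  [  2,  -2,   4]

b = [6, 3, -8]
x = [1, 3, -1]

Row reduce the augmented matrix [A|b]:
R2 → R2 - (4/3)·R1
R3 → R3 + (2/3)·R1
R3 → R3 + (2)·R2
REF = 
  [ -3,   2,  -3,   6]
  [  0, 1/3,   6,  -5]
  [  0,   0,  14, -14]

Back-substitution:
x₃ = (-14) / 14 = -1
x₂ = (-5 - (6)(-1)) / (1/3) = 3
x₁ = (6 - (2)(3) - (-3)(-1)) / (-3) = 1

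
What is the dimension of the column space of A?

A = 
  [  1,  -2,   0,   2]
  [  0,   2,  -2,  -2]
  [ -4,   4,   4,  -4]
dim(Col(A)) = 2

Row reduce:
R3 → R3 + (4)·R1
R3 → R3 + (2)·R2
REF = 
  [  1,  -2,   0,   2]
  [  0,   2,  -2,  -2]
  [  0,   0,   0,   0]
Pivot columns: 1, 2 → 2 pivots.
dim(Col(A)) = number of pivot columns = 2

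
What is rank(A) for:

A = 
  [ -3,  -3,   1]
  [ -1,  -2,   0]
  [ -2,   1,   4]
Row reduce:
R2 → R2 - (1/3)·R1
R3 → R3 - (2/3)·R1
R3 → R3 + (3)·R2
REF = 
  [  -3,   -3,    1]
  [   0,   -1, -1/3]
  [   0,    0,  7/3]
Pivot columns: 1, 2, 3 → 3 pivots.

rank(A) = 3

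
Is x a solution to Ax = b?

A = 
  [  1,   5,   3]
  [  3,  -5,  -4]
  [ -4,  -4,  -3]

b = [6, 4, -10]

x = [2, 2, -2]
Yes

Ax = [6, 4, -10] = b ✓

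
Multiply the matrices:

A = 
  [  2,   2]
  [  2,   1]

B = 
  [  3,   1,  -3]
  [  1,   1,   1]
AB = 
  [  8,   4,  -4]
  [  7,   3,  -5]

A is 2×2 and B is 2×3, so AB is 2×3. Each entry is (row of A)·(column of B):
AB[1,1] = (2)(3) + (2)(1) = 8
AB[1,2] = (2)(1) + (2)(1) = 4
AB[1,3] = (2)(-3) + (2)(1) = -4
AB[2,1] = (2)(3) + (1)(1) = 7
AB[2,2] = (2)(1) + (1)(1) = 3
AB[2,3] = (2)(-3) + (1)(1) = -5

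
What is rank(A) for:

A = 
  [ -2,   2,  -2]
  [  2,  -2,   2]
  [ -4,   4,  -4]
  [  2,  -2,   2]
rank(A) = 1

Row reduce:
R2 → R2 + (1)·R1
R3 → R3 - (2)·R1
R4 → R4 + (1)·R1
REF = 
  [ -2,   2,  -2]
  [  0,   0,   0]
  [  0,   0,   0]
  [  0,   0,   0]
Pivot columns: 1 → 1 pivot.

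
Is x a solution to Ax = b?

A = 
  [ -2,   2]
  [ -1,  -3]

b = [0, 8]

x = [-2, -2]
Yes

Ax = [0, 8] = b ✓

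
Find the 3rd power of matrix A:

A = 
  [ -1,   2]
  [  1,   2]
A² = A·A:
A²[1,1] = (-1)(-1) + (2)(1) = 3
A²[1,2] = (-1)(2) + (2)(2) = 2
A²[2,1] = (1)(-1) + (2)(1) = 1
A²[2,2] = (1)(2) + (2)(2) = 6
A² = 
  [  3,   2]
  [  1,   6]

A^3 = A^2·A:
A^3[1,1] = (3)(-1) + (2)(1) = -1
A^3[1,2] = (3)(2) + (2)(2) = 10
A^3[2,1] = (1)(-1) + (6)(1) = 5
A^3[2,2] = (1)(2) + (6)(2) = 14
A^3 = 
  [ -1,  10]
  [  5,  14]

Therefore
A^3 = 
  [ -1,  10]
  [  5,  14]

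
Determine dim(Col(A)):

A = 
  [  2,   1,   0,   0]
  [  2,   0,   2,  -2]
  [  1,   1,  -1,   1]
dim(Col(A)) = 2

Row reduce:
R2 → R2 - (1)·R1
R3 → R3 - (1/2)·R1
R3 → R3 + (1/2)·R2
REF = 
  [  2,   1,   0,   0]
  [  0,  -1,   2,  -2]
  [  0,   0,   0,   0]
Pivot columns: 1, 2 → 2 pivots.
dim(Col(A)) = number of pivot columns = 2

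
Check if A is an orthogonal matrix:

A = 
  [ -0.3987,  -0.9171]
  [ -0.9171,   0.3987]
Yes

AᵀA = 
  [  1,   0]
  [  0,   1]
≈ I (equal to I up to the 4-dp rounding of the entries)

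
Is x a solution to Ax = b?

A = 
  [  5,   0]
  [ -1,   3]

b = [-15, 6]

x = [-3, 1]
Yes

Ax = [-15, 6] = b ✓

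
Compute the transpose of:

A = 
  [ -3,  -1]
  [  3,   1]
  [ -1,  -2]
Aᵀ = 
  [ -3,   3,  -1]
  [ -1,   1,  -2]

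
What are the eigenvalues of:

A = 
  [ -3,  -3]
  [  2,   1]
λ = -1 + i√2, -1 - i√2  (≈ -1 + 1.414i, -1 - 1.414i)

tr(A) = -2, det(A) = 3
Characteristic polynomial: λ² - tr(A)λ + det(A) = λ² + 2λ + 3
λ² + 2λ + 3 = 0  ⇒  λ = (-2 ± √((2)² - 4·(3)))/2 = (-2 ± √(-8))/2
  = -1 + i√2,  -1 - i√2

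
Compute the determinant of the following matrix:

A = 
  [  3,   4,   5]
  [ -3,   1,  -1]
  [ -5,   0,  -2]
15

Cofactor expansion along row 1:
det(A) = (3)·((1)(-2) - (-1)(0)) - (4)·((-3)(-2) - (-1)(-5)) + (5)·((-3)(0) - (1)(-5))
  = (3)(-2) - (4)(1) + (5)(5)
  = 15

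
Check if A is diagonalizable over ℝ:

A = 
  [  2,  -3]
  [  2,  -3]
Yes

tr(A) = -1, det(A) = 0
Characteristic polynomial: λ² - tr(A)λ + det(A) = λ² + λ
λ² + λ = λ(λ + 1)
Eigenvalues: 0, -1
λ=-1: alg. mult. = 1, geom. mult. = 2 - rank(A - (-1)I) = 2 - 1 = 1
λ=0: alg. mult. = 1, geom. mult. = 2 - rank(A - (0)I) = 2 - 1 = 1
Sum of geometric multiplicities equals n, so A has n independent eigenvectors.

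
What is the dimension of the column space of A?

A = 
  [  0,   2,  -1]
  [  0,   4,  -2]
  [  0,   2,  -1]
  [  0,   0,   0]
Row reduce:
R2 → R2 - (2)·R1
R3 → R3 - (1)·R1
REF = 
  [  0,   2,  -1]
  [  0,   0,   0]
  [  0,   0,   0]
  [  0,   0,   0]
Pivot columns: 2 → 1 pivot.
dim(Col(A)) = number of pivot columns = 1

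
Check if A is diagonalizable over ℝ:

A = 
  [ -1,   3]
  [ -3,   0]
No

tr(A) = -1, det(A) = 9
Characteristic polynomial: λ² - tr(A)λ + det(A) = λ² + λ + 9
λ² + λ + 9 = 0  ⇒  λ = (-1 ± √((1)² - 4·(9)))/2 = (-1 ± √(-35))/2
  = (-1 + i√35)/2,  (-1 - i√35)/2
Eigenvalues: (-1 + i√35)/2, (-1 - i√35)/2  (≈ -0.5 + 2.958i, -0.5 - 2.958i)
Has complex eigenvalues (not diagonalizable over ℝ).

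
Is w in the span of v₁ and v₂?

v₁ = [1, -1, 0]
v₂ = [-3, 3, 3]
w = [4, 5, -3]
No

Form the augmented matrix and row-reduce:
[v₁|v₂|w] = 
  [  1,  -3,   4]
  [ -1,   3,   5]
  [  0,   3,  -3]
R2 → R2 + (1)·R1
Swap R2 ↔ R3
REF = 
  [  1,  -3,   4]
  [  0,   3,  -3]
  [  0,   0,   9]

Row 3 reads [0 0 | 9], i.e. 0 = 9, so the system is inconsistent and w ∉ span{v₁, v₂}.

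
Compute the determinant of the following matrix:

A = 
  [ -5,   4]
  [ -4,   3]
1

For a 2×2 matrix, det = ad - bc = (-5)(3) - (4)(-4) = 1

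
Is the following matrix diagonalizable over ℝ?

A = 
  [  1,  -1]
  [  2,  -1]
No

tr(A) = 0, det(A) = 1
Characteristic polynomial: λ² - tr(A)λ + det(A) = λ² + 1
λ² + 1 = 0  ⇒  λ = (0 ± √((0)² - 4·(1)))/2 = (0 ± √(-4))/2
  = i,  -i
Eigenvalues: i, -i  (≈ 0 + 1i, 0 - 1i)
Has complex eigenvalues (not diagonalizable over ℝ).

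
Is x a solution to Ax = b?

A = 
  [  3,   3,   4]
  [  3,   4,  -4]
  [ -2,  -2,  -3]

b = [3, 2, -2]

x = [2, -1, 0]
Yes

Ax = [3, 2, -2] = b ✓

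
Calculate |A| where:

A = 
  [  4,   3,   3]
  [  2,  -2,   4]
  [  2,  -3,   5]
-4

Cofactor expansion along row 1:
det(A) = (4)·((-2)(5) - (4)(-3)) - (3)·((2)(5) - (4)(2)) + (3)·((2)(-3) - (-2)(2))
  = (4)(2) - (3)(2) + (3)(-2)
  = -4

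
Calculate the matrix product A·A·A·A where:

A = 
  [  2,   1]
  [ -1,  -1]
A^4 = 
  [  8,   3]
  [ -3,  -1]

A² = A·A:
A²[1,1] = (2)(2) + (1)(-1) = 3
A²[1,2] = (2)(1) + (1)(-1) = 1
A²[2,1] = (-1)(2) + (-1)(-1) = -1
A²[2,2] = (-1)(1) + (-1)(-1) = 0
A² = 
  [  3,   1]
  [ -1,   0]

A^3 = A^2·A:
A^3[1,1] = (3)(2) + (1)(-1) = 5
A^3[1,2] = (3)(1) + (1)(-1) = 2
A^3[2,1] = (-1)(2) + (0)(-1) = -2
A^3[2,2] = (-1)(1) + (0)(-1) = -1
A^3 = 
  [  5,   2]
  [ -2,  -1]

A^4 = A^3·A:
A^4[1,1] = (5)(2) + (2)(-1) = 8
A^4[1,2] = (5)(1) + (2)(-1) = 3
A^4[2,1] = (-2)(2) + (-1)(-1) = -3
A^4[2,2] = (-2)(1) + (-1)(-1) = -1
A^4 = 
  [  8,   3]
  [ -3,  -1]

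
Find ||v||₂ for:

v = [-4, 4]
5.657

||v||₂ = √((-4)² + (4)²) = √32 = 5.657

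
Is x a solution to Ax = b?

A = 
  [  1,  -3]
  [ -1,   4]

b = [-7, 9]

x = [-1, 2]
Yes

Ax = [-7, 9] = b ✓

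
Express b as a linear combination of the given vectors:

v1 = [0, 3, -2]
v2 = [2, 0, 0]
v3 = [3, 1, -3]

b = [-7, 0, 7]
c1 = 1, c2 = 1, c3 = -3

b = 1·v1 + 1·v2 + -3·v3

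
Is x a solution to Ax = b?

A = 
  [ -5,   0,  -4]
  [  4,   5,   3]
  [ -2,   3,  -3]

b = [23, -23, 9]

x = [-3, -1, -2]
Yes

Ax = [23, -23, 9] = b ✓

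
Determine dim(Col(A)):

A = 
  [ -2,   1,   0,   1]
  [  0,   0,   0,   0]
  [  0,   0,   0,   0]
Row reduce:
(no row operations needed)
REF = 
  [ -2,   1,   0,   1]
  [  0,   0,   0,   0]
  [  0,   0,   0,   0]
Pivot columns: 1 → 1 pivot.
dim(Col(A)) = number of pivot columns = 1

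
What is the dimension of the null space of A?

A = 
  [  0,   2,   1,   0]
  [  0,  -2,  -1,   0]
nullity(A) = 3

Row reduce:
R2 → R2 + (1)·R1
REF = 
  [  0,   2,   1,   0]
  [  0,   0,   0,   0]
Pivot columns: 2 → 1 pivot.
rank(A) = 1, so nullity(A) = 4 - 1 = 3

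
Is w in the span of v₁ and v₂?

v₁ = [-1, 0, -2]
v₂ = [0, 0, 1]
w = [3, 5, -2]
No

Form the augmented matrix and row-reduce:
[v₁|v₂|w] = 
  [ -1,   0,   3]
  [  0,   0,   5]
  [ -2,   1,  -2]
R3 → R3 - (2)·R1
Swap R2 ↔ R3
REF = 
  [ -1,   0,   3]
  [  0,   1,  -8]
  [  0,   0,   5]

Row 3 reads [0 0 | 5], i.e. 0 = 5, so the system is inconsistent and w ∉ span{v₁, v₂}.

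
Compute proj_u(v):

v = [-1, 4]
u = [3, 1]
proj_u(v) = [3/10, 1/10]

v·u = (-1)(3) + (4)(1) = 1
u·u = (3)² + (1)² = 10
proj_u(v) = (v·u / u·u) × u = (1/10) × u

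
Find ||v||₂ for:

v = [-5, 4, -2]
6.708

||v||₂ = √((-5)² + (4)² + (-2)²) = √45 = 6.708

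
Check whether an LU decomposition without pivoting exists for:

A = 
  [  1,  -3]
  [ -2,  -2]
Yes.
A[1,1] = 1 ≠ 0, so Gaussian elimination proceeds without a row swap: multiplier ℓ₂₁ = (-2)/(1) = -2, and U[2,2] = -2 - (-2)(-3) = -8.
L = 
  [  1,   0]
  [ -2,   1]
U = 
  [  1,  -3]
  [  0,  -8]
Check row 2 of LU: [(-2)(1), (-2)(-3) + (-8)] = [-2, -2] = row 2 of A ✓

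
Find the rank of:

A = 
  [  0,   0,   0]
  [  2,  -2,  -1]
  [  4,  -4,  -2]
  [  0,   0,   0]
Row reduce:
Swap R1 ↔ R2
R3 → R3 - (2)·R1
REF = 
  [  2,  -2,  -1]
  [  0,   0,   0]
  [  0,   0,   0]
  [  0,   0,   0]
Pivot columns: 1 → 1 pivot.

rank(A) = 1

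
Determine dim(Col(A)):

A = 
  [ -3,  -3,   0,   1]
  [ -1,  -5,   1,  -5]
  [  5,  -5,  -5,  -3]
Row reduce:
R2 → R2 - (1/3)·R1
R3 → R3 + (5/3)·R1
R3 → R3 - (5/2)·R2
REF = 
  [   -3,    -3,     0,     1]
  [    0,    -4,     1, -16/3]
  [    0,     0, -15/2,    12]
Pivot columns: 1, 2, 3 → 3 pivots.
dim(Col(A)) = number of pivot columns = 3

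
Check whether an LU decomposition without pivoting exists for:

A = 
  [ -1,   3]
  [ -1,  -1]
Yes.
A[1,1] = -1 ≠ 0, so Gaussian elimination proceeds without a row swap: multiplier ℓ₂₁ = (-1)/(-1) = 1, and U[2,2] = -1 - (1)(3) = -4.
L = 
  [  1,   0]
  [  1,   1]
U = 
  [ -1,   3]
  [  0,  -4]
Check row 2 of LU: [(1)(-1), (1)(3) + (-4)] = [-1, -1] = row 2 of A ✓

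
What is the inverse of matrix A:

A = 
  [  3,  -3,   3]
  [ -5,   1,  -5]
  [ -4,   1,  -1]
det(A) = (3)·((1)(-1) - (-5)(1)) - (-3)·((-5)(-1) - (-5)(-4)) + (3)·((-5)(1) - (1)(-4))
  = (3)(4) - (-3)(-15) + (3)(-1)
  = -36
det(A) = -36 ≠ 0, so A is invertible.

Cofactors Cᵢⱼ = (-1)ⁱ⁺ʲ·Mᵢⱼ:
C = 
  [  4,  15,  -1]
  [  0,   9,   9]
  [ 12,   0, -12]

adj(A) = Cᵀ:
adj(A) = 
  [  4,   0,  12]
  [ 15,   9,   0]
  [ -1,   9, -12]

A⁻¹ = (-1/36) · adj(A):
A⁻¹ = 
  [ -1/9,     0,  -1/3]
  [-5/12,  -1/4,     0]
  [ 1/36,  -1/4,   1/3]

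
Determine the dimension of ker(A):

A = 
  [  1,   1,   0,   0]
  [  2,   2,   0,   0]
nullity(A) = 3

Row reduce:
R2 → R2 - (2)·R1
REF = 
  [  1,   1,   0,   0]
  [  0,   0,   0,   0]
Pivot columns: 1 → 1 pivot.
rank(A) = 1, so nullity(A) = 4 - 1 = 3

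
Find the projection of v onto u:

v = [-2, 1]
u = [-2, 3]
proj_u(v) = [-14/13, 21/13]

v·u = (-2)(-2) + (1)(3) = 7
u·u = (-2)² + (3)² = 13
proj_u(v) = (v·u / u·u) × u = (7/13) × u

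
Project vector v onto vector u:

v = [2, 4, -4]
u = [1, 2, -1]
v·u = (2)(1) + (4)(2) + (-4)(-1) = 14
u·u = (1)² + (2)² + (-1)² = 6
proj_u(v) = (v·u / u·u) × u = (14/6) × u = (7/3) × u

proj_u(v) = [7/3, 14/3, -7/3]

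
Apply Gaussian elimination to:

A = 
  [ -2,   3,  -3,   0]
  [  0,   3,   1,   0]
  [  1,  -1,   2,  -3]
Row operations:
R3 → R3 + (1/2)·R1
R3 → R3 - (1/6)·R2

Resulting echelon form:
REF = 
  [ -2,   3,  -3,   0]
  [  0,   3,   1,   0]
  [  0,   0, 1/3,  -3]

Rank = 3 (number of non-zero pivot rows).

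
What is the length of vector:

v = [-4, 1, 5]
6.481

||v||₂ = √((-4)² + (1)² + (5)²) = √42 = 6.481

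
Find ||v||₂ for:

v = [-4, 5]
6.403

||v||₂ = √((-4)² + (5)²) = √41 = 6.403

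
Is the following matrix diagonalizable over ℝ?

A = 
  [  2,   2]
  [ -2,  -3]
Yes

tr(A) = -1, det(A) = -2
Characteristic polynomial: λ² - tr(A)λ + det(A) = λ² + λ - 2
λ² + λ - 2 = (λ + 2)(λ - 1)
Eigenvalues: 1, -2
λ=-2: alg. mult. = 1, geom. mult. = 2 - rank(A - (-2)I) = 2 - 1 = 1
λ=1: alg. mult. = 1, geom. mult. = 2 - rank(A - (1)I) = 2 - 1 = 1
Sum of geometric multiplicities equals n, so A has n independent eigenvectors.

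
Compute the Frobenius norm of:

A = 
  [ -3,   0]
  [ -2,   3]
||A||_F = 4.69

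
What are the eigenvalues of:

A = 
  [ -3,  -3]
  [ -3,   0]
tr(A) = -3, det(A) = -9
Characteristic polynomial: λ² - tr(A)λ + det(A) = λ² + 3λ - 9
λ² + 3λ - 9 = 0  ⇒  λ = (-3 ± √((3)² - 4·(-9)))/2 = (-3 ± √(45))/2
  = (-3 + 3√5)/2,  (-3 - 3√5)/2

λ = (-3 + 3√5)/2, (-3 - 3√5)/2  (≈ 1.854, -4.854)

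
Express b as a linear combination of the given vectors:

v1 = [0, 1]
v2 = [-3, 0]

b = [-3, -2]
c1 = -2, c2 = 1

b = -2·v1 + 1·v2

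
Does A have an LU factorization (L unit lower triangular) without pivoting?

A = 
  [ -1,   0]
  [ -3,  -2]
Yes.
A[1,1] = -1 ≠ 0, so Gaussian elimination proceeds without a row swap: multiplier ℓ₂₁ = (-3)/(-1) = 3, and U[2,2] = -2 - (3)(0) = -2.
L = 
  [  1,   0]
  [  3,   1]
U = 
  [ -1,   0]
  [  0,  -2]
Check row 2 of LU: [(3)(-1), (3)(0) + (-2)] = [-3, -2] = row 2 of A ✓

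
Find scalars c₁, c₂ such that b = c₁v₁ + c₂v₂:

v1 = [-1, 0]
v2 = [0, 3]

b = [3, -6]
c1 = -3, c2 = -2

b = -3·v1 + -2·v2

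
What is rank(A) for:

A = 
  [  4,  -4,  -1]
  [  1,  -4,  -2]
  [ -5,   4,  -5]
rank(A) = 3

Row reduce:
R2 → R2 - (1/4)·R1
R3 → R3 + (5/4)·R1
R3 → R3 - (1/3)·R2
REF = 
  [    4,    -4,    -1]
  [    0,    -3,  -7/4]
  [    0,     0, -17/3]
Pivot columns: 1, 2, 3 → 3 pivots.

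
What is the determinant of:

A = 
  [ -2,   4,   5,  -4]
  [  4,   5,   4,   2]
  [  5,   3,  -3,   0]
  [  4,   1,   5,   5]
-417

Cofactor expansion along row 1: det(A) = a₁₁M₁₁ - a₁₂M₁₂ + a₁₃M₁₃ - a₁₄M₁₄

M₁₁ = det[[5, 4, 2]; [3, -3, 0]; [1, 5, 5]]
  = (5)·((-3)(5) - (0)(5)) - (4)·((3)(5) - (0)(1)) + (2)·((3)(5) - (-3)(1))
  = (5)(-15) - (4)(15) + (2)(18)
  = -99
M₁₂ = det[[4, 4, 2]; [5, -3, 0]; [4, 5, 5]]
  = (4)·((-3)(5) - (0)(5)) - (4)·((5)(5) - (0)(4)) + (2)·((5)(5) - (-3)(4))
  = (4)(-15) - (4)(25) + (2)(37)
  = -86
M₁₃ = det[[4, 5, 2]; [5, 3, 0]; [4, 1, 5]]
  = (4)·((3)(5) - (0)(1)) - (5)·((5)(5) - (0)(4)) + (2)·((5)(1) - (3)(4))
  = (4)(15) - (5)(25) + (2)(-7)
  = -79
M₁₄ = det[[4, 5, 4]; [5, 3, -3]; [4, 1, 5]]
  = (4)·((3)(5) - (-3)(1)) - (5)·((5)(5) - (-3)(4)) + (4)·((5)(1) - (3)(4))
  = (4)(18) - (5)(37) + (4)(-7)
  = -141

det(A) = (-2)(-99) - (4)(-86) + (5)(-79) - (-4)(-141) = -417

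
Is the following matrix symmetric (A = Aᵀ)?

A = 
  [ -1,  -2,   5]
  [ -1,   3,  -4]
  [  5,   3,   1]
No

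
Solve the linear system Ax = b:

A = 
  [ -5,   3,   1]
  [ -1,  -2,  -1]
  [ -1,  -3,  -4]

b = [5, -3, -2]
Row reduce the augmented matrix [A|b]:
R2 → R2 - (1/5)·R1
R3 → R3 - (1/5)·R1
R3 → R3 - (18/13)·R2
REF = 
  [    -5,      3,      1,      5]
  [     0,  -13/5,   -6/5,     -4]
  [     0,      0, -33/13,  33/13]

Back-substitution:
x₃ = (33/13) / (-33/13) = -1
x₂ = (-4 - (-6/5)(-1)) / (-13/5) = 2
x₁ = (5 - (3)(2) - (1)(-1)) / (-5) = 0

x = [0, 2, -1]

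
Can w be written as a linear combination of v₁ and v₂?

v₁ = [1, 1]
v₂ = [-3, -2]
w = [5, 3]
Yes

Form the augmented matrix and row-reduce:
[v₁|v₂|w] = 
  [  1,  -3,   5]
  [  1,  -2,   3]
R2 → R2 - (1)·R1
REF = 
  [  1,  -3,   5]
  [  0,   1,  -2]

No row of the form [0 0 | nonzero], so the system is consistent. Back-substitution gives c₁ = -1, c₂ = -2: w = (-1)·v₁ + (-2)·v₂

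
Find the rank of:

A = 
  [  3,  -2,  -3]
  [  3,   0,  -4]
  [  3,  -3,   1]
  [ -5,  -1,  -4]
rank(A) = 3

Row reduce:
R2 → R2 - (1)·R1
R3 → R3 - (1)·R1
R4 → R4 + (5/3)·R1
R3 → R3 + (1/2)·R2
R4 → R4 + (13/6)·R2
R4 → R4 + (67/21)·R3
REF = 
  [  3,  -2,  -3]
  [  0,   2,  -1]
  [  0,   0, 7/2]
  [  0,   0,   0]
Pivot columns: 1, 2, 3 → 3 pivots.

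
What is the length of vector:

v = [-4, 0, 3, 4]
6.403

||v||₂ = √((-4)² + (0)² + (3)² + (4)²) = √41 = 6.403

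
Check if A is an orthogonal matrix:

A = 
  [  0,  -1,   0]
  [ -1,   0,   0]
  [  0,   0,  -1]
Yes

AᵀA = 
  [  1,   0,   0]
  [  0,   1,   0]
  [  0,   0,   1]
= I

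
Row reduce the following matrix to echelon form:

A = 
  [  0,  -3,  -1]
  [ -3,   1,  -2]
Row operations:
Swap R1 ↔ R2

Resulting echelon form:
REF = 
  [ -3,   1,  -2]
  [  0,  -3,  -1]

Rank = 2 (number of non-zero pivot rows).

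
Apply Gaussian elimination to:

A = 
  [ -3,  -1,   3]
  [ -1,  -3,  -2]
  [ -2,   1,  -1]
Row operations:
R2 → R2 - (1/3)·R1
R3 → R3 - (2/3)·R1
R3 → R3 + (5/8)·R2

Resulting echelon form:
REF = 
  [   -3,    -1,     3]
  [    0,  -8/3,    -3]
  [    0,     0, -39/8]

Rank = 3 (number of non-zero pivot rows).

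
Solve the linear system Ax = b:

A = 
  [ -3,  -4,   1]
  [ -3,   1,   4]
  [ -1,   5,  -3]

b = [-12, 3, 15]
Row reduce the augmented matrix [A|b]:
R2 → R2 - (1)·R1
R3 → R3 - (1/3)·R1
R3 → R3 - (19/15)·R2
REF = 
  [     -3,      -4,       1,     -12]
  [      0,       5,       3,      15]
  [      0,       0, -107/15,       0]

Back-substitution:
x₃ = 0 / (-107/15) = 0
x₂ = (15 - (3)(0)) / 5 = 3
x₁ = (-12 - (-4)(3) - (1)(0)) / (-3) = 0

x = [0, 3, 0]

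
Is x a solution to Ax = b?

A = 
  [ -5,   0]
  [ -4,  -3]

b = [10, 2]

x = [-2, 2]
Yes

Ax = [10, 2] = b ✓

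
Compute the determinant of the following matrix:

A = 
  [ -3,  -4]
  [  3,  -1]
15

For a 2×2 matrix, det = ad - bc = (-3)(-1) - (-4)(3) = 15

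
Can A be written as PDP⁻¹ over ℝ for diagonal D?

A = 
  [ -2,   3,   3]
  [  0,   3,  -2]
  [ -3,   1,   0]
No

Characteristic polynomial: det(λI - A) = λ³ - λ² + 5λ - 41
By the rational root theorem any rational root is an integer dividing 41; none of those is a root, so p(λ) has no rational roots and hence (being an irreducible cubic) no repeated roots.
Discriminant of the cubic: Δ = -42336
Δ < 0 ⇒ one real eigenvalue and a complex-conjugate pair: λ ≈ -1.141 + 3.345i, -1.141 - 3.345i, 3.282
Has complex eigenvalues (not diagonalizable over ℝ).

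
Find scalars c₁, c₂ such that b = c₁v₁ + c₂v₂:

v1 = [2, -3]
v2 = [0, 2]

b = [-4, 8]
c1 = -2, c2 = 1

b = -2·v1 + 1·v2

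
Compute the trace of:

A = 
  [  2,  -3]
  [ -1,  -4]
-2

tr(A) = 2 + -4 = -2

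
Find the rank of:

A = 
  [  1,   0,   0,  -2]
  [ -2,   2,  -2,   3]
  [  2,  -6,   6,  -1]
Row reduce:
R2 → R2 + (2)·R1
R3 → R3 - (2)·R1
R3 → R3 + (3)·R2
REF = 
  [  1,   0,   0,  -2]
  [  0,   2,  -2,  -1]
  [  0,   0,   0,   0]
Pivot columns: 1, 2 → 2 pivots.

rank(A) = 2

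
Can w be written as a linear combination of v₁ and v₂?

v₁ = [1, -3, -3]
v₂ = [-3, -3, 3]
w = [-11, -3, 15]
Yes

Form the augmented matrix and row-reduce:
[v₁|v₂|w] = 
  [  1,  -3, -11]
  [ -3,  -3,  -3]
  [ -3,   3,  15]
R2 → R2 + (3)·R1
R3 → R3 + (3)·R1
R3 → R3 - (1/2)·R2
REF = 
  [  1,  -3, -11]
  [  0, -12, -36]
  [  0,   0,   0]

No row of the form [0 0 | nonzero], so the system is consistent. Back-substitution gives c₁ = -2, c₂ = 3: w = (-2)·v₁ + (3)·v₂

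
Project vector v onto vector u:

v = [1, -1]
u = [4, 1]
v·u = (1)(4) + (-1)(1) = 3
u·u = (4)² + (1)² = 17
proj_u(v) = (v·u / u·u) × u = (3/17) × u

proj_u(v) = [12/17, 3/17]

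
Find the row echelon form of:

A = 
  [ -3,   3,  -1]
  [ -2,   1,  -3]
Row operations:
R2 → R2 - (2/3)·R1

Resulting echelon form:
REF = 
  [  -3,    3,   -1]
  [   0,   -1, -7/3]

Rank = 2 (number of non-zero pivot rows).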